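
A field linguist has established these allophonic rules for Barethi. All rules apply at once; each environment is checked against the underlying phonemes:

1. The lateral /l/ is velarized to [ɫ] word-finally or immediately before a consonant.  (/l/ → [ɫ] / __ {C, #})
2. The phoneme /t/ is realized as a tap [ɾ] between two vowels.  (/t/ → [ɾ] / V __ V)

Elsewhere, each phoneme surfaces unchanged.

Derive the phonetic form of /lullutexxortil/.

[luɫluɾexxortiɫ]

/l/ — word-initial; rule 1 does not apply here → [l].
/u/ (between /l/ and /l/) is unaffected → [u].
/l/ meets the environment for rule 1 (word-finally or immediately before a consonant) → [ɫ].
/l/ — between /l/ and /u/; rule 1 does not apply here → [l].
/u/ (between /l/ and /t/) is unaffected → [u].
/t/ (between /u/ and /e/) occurs between two vowels → [ɾ] by rule 2.
/e/ (between /t/ and /x/): no rule targets it → [e].
/x/ stays [x].
/x/ — not in any rule's target class → [x].
/o/ (between /x/ and /r/): no rule targets it → [o].
/r/ — not in any rule's target class → [r].
/t/ (between /r/ and /i/) fails the environment for rule 2, so it stays [t].
/i/ — not in any rule's target class → [i].
Rule 1 applies to /l/ (word-final: word-finally or immediately before a consonant) → [ɫ].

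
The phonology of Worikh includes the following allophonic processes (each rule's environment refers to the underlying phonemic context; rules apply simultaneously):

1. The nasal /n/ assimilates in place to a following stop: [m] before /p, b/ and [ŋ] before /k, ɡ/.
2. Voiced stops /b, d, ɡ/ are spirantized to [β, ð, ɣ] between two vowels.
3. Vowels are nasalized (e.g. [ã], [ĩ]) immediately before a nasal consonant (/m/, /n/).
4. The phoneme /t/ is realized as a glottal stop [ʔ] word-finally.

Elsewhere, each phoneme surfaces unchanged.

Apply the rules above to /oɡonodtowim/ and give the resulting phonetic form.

/o/ (word-initial) is in the target of rule 3 but the environment (before a nasal consonant) is not met → [o].
/ɡ/ (between /o/ and /o/) occurs between two vowels → [ɣ] by rule 2.
Rule 3 applies to /o/ (between /ɡ/ and /n/: before a nasal consonant) → [õ].
/n/ (between /o/ and /o/) is in the target of rule 1 but the environment (before a labial or velar stop) is not met → [n].
/o/ — between /n/ and /d/; rule 3 does not apply here → [o].
/d/ (between /o/ and /t/) fails the environment for rule 2, so it stays [d].
/t/ — between /d/ and /o/; rule 4 does not apply here → [t].
/o/ (between /t/ and /w/) fails the environment for rule 3, so it stays [o].
/w/ — not in any rule's target class → [w].
/i/ (between /w/ and /m/) occurs before a nasal consonant → [ĩ] by rule 3.
/m/ stays [m].

[oɣõnodtowĩm]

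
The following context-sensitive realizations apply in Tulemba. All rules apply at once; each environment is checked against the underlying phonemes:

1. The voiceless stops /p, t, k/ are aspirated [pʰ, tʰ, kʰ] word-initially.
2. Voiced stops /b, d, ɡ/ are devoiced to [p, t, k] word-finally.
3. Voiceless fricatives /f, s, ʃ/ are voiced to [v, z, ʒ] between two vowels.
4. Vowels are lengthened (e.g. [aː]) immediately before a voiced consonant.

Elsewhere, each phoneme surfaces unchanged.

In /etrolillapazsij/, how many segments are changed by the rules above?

Segments that undergo a rule: /o/ → [oː] (rule 4); /i/ → [iː] (rule 4); /a/ → [aː] (rule 4); /i/ → [iː] (rule 4).
All other segments surface unchanged.

4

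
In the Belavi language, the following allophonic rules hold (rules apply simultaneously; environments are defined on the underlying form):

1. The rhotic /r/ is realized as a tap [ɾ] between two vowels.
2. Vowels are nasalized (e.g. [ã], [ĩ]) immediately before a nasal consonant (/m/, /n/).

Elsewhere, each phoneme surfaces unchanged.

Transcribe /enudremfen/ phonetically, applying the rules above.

[ẽnudrẽmfẽn]

Rule 2 applies to /e/ (word-initial: before a nasal consonant) → [ẽ].
/u/ — between /n/ and /d/; rule 2 does not apply here → [u].
/r/ (between /d/ and /e/) fails the environment for rule 1, so it stays [r].
/e/ — between /r/ and /m/, before a nasal consonant — surfaces as [ẽ] (rule 2).
/e/ meets the environment for rule 2 (before a nasal consonant) → [ẽ].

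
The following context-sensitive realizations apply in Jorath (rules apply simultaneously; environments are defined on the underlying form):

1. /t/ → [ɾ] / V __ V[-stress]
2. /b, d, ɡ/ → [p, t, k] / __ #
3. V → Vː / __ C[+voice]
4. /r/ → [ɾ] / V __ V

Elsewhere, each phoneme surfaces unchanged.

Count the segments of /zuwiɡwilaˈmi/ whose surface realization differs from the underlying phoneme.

4

Segments that undergo a rule: /u/ → [uː] (rule 3); /i/ → [iː] (rule 3); /i/ → [iː] (rule 3); /a/ → [aː] (rule 3).
All other segments surface unchanged.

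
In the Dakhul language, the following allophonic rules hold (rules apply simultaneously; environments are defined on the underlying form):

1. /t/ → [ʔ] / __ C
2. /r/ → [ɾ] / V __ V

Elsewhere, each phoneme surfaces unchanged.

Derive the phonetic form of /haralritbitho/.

/h/ — not in any rule's target class → [h].
/a/ (between /h/ and /r/): no rule targets it → [a].
/r/ (between /a/ and /a/) occurs between two vowels → [ɾ] by rule 2.
/a/ stays [a].
/l/ (between /a/ and /r/): no rule targets it → [l].
/r/ (between /l/ and /i/) fails the environment for rule 2, so it stays [r].
/i/ stays [i].
/t/ — between /i/ and /b/, immediately before a consonant — surfaces as [ʔ] (rule 1).
/b/ (between /t/ and /i/) is unaffected → [b].
/i/ — not in any rule's target class → [i].
/t/ (between /i/ and /h/): immediately before a consonant, so rule 1 applies → [ʔ].
/h/ stays [h].
/o/ (word-final) is unaffected → [o].

[haɾalriʔbiʔho]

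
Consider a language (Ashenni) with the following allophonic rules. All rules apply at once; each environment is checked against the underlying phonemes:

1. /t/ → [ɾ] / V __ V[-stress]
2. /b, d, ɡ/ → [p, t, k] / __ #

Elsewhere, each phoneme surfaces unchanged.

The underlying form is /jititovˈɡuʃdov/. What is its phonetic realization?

/t/ — between /i/ and /i/, between a vowel and a following unstressed vowel — surfaces as [ɾ] (rule 1).
/t/ meets the environment for rule 1 (between a vowel and a following unstressed vowel) → [ɾ].
/ɡ/ (between /v/ and /u/) fails the environment for rule 2, so it stays [ɡ].
/d/ (between /ʃ/ and /o/) fails the environment for rule 2, so it stays [d].

[jiɾiɾovˈɡuʃdov]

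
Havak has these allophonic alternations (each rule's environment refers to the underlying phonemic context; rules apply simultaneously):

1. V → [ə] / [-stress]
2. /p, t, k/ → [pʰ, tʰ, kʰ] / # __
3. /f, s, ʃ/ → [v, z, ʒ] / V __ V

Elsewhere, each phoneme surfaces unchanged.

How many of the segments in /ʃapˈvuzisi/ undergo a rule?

4

Segments that undergo a rule: /a/ → [ə] (rule 1); /i/ → [ə] (rule 1); /s/ → [z] (rule 3); /i/ → [ə] (rule 1).
All other segments surface unchanged.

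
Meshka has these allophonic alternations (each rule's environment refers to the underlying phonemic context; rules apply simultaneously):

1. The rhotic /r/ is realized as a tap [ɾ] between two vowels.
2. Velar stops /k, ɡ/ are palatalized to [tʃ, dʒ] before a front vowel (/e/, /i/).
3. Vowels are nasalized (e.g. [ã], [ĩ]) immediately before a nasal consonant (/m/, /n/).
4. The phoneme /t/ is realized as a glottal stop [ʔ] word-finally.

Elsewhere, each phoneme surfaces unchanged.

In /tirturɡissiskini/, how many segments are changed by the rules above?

Segments that undergo a rule: /ɡ/ → [dʒ] (rule 2); /k/ → [tʃ] (rule 2); /i/ → [ĩ] (rule 3).
All other segments surface unchanged.

3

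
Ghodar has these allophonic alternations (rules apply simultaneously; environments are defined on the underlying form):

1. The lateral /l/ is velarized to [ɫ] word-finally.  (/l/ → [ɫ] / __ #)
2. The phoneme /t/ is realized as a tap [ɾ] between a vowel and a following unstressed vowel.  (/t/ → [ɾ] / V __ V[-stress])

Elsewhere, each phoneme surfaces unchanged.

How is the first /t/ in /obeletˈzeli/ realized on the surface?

/t/ (between /e/ and /z/): rule 2 targets it, but not between a vowel and a following unstressed vowel → unchanged [t].

[t]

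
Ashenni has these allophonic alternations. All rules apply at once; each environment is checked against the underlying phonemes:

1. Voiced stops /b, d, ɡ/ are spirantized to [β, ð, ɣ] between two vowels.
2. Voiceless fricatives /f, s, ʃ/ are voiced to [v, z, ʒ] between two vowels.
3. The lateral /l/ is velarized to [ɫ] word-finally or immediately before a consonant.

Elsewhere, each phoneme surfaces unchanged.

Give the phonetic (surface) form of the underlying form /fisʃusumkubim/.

[fisʃuzumkuβim]

/f/ (word-initial): rule 2 targets it, but not between two vowels → unchanged [f].
/i/ stays [i].
/s/ (between /i/ and /ʃ/) is in the target of rule 2 but the environment (between two vowels) is not met → [s].
/ʃ/ (between /s/ and /u/): rule 2 targets it, but not between two vowels → unchanged [ʃ].
/u/ stays [u].
/s/ (between /u/ and /u/) occurs between two vowels → [z] by rule 2.
/u/ (between /s/ and /m/) is unaffected → [u].
/m/ stays [m].
/k/ (between /m/ and /u/) is unaffected → [k].
/u/ (between /k/ and /b/) is unaffected → [u].
/b/ meets the environment for rule 1 (between two vowels) → [β].
/i/ (between /b/ and /m/): no rule targets it → [i].
/m/ stays [m].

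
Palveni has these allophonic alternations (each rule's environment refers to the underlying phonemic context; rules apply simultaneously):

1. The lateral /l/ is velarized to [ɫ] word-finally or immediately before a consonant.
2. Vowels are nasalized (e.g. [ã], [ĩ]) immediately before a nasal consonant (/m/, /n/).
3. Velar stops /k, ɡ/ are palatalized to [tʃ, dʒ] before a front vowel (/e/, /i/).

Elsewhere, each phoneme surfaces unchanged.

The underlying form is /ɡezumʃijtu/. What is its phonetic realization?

Rule 3 applies to /ɡ/ (word-initial: before a front vowel) → [dʒ].
/e/ — between /ɡ/ and /z/; rule 2 does not apply here → [e].
/z/ (between /e/ and /u/) is unaffected → [z].
Rule 2 applies to /u/ (between /z/ and /m/: before a nasal consonant) → [ũ].
/m/ (between /u/ and /ʃ/) is unaffected → [m].
/ʃ/ (between /m/ and /i/): no rule targets it → [ʃ].
/i/ (between /ʃ/ and /j/): rule 2 targets it, but not before a nasal consonant → unchanged [i].
/j/ (between /i/ and /t/) is unaffected → [j].
/t/ stays [t].
/u/ (word-final): rule 2 targets it, but not before a nasal consonant → unchanged [u].

[dʒezũmʃijtu]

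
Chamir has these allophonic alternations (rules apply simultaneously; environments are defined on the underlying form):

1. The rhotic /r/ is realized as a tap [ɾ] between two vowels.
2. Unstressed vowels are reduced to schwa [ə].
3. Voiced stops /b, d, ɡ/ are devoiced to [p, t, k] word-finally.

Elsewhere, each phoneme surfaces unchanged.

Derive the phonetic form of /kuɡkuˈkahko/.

/k/ (word-initial): no rule targets it → [k].
/u/ (between /k/ and /ɡ/) occurs in an unstressed syllable → [ə] by rule 2.
/ɡ/ (between /u/ and /k/): rule 3 targets it, but not word-finally → unchanged [ɡ].
/k/ — not in any rule's target class → [k].
/u/ meets the environment for rule 2 (in an unstressed syllable) → [ə].
/k/ (between /u/ and /a/): no rule targets it → [k].
/a/ (between /k/ and /h/) is in the target of rule 2 but the environment (in an unstressed syllable) is not met → [a].
/h/ — not in any rule's target class → [h].
/k/ stays [k].
Rule 2 applies to /o/ (word-final: in an unstressed syllable) → [ə].

[kəɡkəˈkahkə]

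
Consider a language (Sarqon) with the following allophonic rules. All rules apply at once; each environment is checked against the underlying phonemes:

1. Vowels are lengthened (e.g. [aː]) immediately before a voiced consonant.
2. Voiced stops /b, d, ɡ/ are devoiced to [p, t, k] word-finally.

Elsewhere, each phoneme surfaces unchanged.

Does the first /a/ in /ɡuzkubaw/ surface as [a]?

/a/ (between /b/ and /w/) occurs before a voiced consonant → [aː] by rule 1.
The actual realization is [aː], not [a].

No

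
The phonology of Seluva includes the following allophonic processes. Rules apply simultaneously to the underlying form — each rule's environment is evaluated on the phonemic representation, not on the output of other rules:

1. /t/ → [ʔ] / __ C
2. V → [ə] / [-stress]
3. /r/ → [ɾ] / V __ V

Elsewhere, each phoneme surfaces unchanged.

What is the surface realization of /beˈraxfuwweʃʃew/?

/e/ — between /b/ and /r/, in an unstressed syllable — surfaces as [ə] (rule 2).
/r/ (between /e/ and /a/): between two vowels, so rule 3 applies → [ɾ].
/a/ (between /r/ and /x/): rule 2 targets it, but not in an unstressed syllable → unchanged [a].
/u/ (between /f/ and /w/) occurs in an unstressed syllable → [ə] by rule 2.
/e/ (between /w/ and /ʃ/): in an unstressed syllable, so rule 2 applies → [ə].
/e/ (between /ʃ/ and /w/): in an unstressed syllable, so rule 2 applies → [ə].

[bəˈɾaxfəwwəʃʃəw]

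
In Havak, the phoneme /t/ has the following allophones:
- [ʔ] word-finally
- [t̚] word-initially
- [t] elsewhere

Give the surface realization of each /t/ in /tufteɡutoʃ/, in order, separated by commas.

[t̚], [t], [t]

Occurrence 1 (position 1): word-initially → [t̚].
Occurrence 2 (position 4): no conditioning environment matches → elsewhere allophone [t].
Occurrence 3 (position 8): no conditioning environment matches → elsewhere allophone [t].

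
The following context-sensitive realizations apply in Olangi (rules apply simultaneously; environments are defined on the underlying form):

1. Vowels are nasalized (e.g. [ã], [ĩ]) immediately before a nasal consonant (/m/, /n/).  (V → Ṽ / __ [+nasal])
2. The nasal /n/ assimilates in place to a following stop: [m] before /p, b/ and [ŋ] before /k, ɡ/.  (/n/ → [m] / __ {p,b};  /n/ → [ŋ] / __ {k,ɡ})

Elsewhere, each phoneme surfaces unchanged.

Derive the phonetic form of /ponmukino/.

/p/ (word-initial) is unaffected → [p].
/o/ (between /p/ and /n/) occurs before a nasal consonant → [õ] by rule 1.
/n/ (between /o/ and /m/) fails the environment for rule 2, so it stays [n].
/m/ (between /n/ and /u/) is unaffected → [m].
/u/ (between /m/ and /k/): rule 1 targets it, but not before a nasal consonant → unchanged [u].
/k/ (between /u/ and /i/): no rule targets it → [k].
/i/ (between /k/ and /n/) occurs before a nasal consonant → [ĩ] by rule 1.
/n/ (between /i/ and /o/): rule 2 targets it, but not before a labial or velar stop → unchanged [n].
/o/ (word-final) is in the target of rule 1 but the environment (before a nasal consonant) is not met → [o].

[põnmukĩno]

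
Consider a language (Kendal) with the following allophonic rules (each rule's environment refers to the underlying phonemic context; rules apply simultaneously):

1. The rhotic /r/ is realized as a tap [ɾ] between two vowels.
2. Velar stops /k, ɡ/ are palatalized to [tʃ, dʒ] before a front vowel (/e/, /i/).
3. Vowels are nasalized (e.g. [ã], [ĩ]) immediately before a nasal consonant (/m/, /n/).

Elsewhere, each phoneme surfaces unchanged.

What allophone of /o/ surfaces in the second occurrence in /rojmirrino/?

/o/ (word-final) fails the environment for rule 3, so it stays [o].

[o]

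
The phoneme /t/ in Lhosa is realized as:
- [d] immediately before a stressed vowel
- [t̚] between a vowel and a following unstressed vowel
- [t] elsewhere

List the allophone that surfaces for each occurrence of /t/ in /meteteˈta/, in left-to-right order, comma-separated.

Occurrence 1 (position 3): between a vowel and a following unstressed vowel → [t̚].
Occurrence 2 (position 5): between a vowel and a following unstressed vowel → [t̚].
Occurrence 3 (position 7): immediately before a stressed vowel → [d].

[t̚], [t̚], [d]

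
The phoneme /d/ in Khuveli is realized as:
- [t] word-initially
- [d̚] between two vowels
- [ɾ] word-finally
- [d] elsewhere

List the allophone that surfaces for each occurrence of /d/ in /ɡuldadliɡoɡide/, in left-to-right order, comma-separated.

[d], [d], [d̚]

Occurrence 1 (position 4): no conditioning environment matches → elsewhere allophone [d].
Occurrence 2 (position 6): no conditioning environment matches → elsewhere allophone [d].
Occurrence 3 (position 13): between two vowels → [d̚].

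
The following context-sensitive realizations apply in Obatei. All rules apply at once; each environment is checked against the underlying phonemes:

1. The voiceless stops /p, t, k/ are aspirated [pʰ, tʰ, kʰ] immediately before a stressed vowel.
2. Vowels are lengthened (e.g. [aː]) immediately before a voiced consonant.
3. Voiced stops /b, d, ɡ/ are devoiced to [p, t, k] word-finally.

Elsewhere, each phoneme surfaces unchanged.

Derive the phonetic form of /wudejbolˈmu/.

/w/ (word-initial) is unaffected → [w].
/u/ meets the environment for rule 2 (before a voiced consonant) → [uː].
/d/ — between /u/ and /e/; rule 3 does not apply here → [d].
/e/ (between /d/ and /j/): before a voiced consonant, so rule 2 applies → [eː].
/j/ (between /e/ and /b/): no rule targets it → [j].
/b/ (between /j/ and /o/): rule 3 targets it, but not word-finally → unchanged [b].
/o/ meets the environment for rule 2 (before a voiced consonant) → [oː].
/l/ stays [l].
/m/ — not in any rule's target class → [m].
/u/ (word-final): rule 2 targets it, but not before a voiced consonant → unchanged [u].

[wuːdeːjboːlˈmu]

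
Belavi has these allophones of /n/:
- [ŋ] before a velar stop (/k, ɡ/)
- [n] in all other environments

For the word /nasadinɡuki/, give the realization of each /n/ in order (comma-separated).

Occurrence 1 (position 1): no conditioning environment matches → elsewhere allophone [n].
Occurrence 2 (position 7): before a velar stop → [ŋ].

[n], [ŋ]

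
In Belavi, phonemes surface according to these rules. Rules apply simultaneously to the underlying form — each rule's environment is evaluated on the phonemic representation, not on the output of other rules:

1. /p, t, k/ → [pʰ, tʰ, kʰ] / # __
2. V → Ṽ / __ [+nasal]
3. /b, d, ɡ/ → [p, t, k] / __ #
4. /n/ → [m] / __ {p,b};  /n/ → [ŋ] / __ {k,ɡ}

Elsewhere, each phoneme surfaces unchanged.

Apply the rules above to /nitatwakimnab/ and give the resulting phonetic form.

[nitatwakĩmnap]

/n/ (word-initial): rule 4 targets it, but not before a labial or velar stop → unchanged [n].
/i/ (between /n/ and /t/) is in the target of rule 2 but the environment (before a nasal consonant) is not met → [i].
/t/ (between /i/ and /a/) fails the environment for rule 1, so it stays [t].
/a/ (between /t/ and /t/): rule 2 targets it, but not before a nasal consonant → unchanged [a].
/t/ (between /a/ and /w/) is in the target of rule 1 but the environment (word-initially) is not met → [t].
/w/ — not in any rule's target class → [w].
/a/ (between /w/ and /k/) is in the target of rule 2 but the environment (before a nasal consonant) is not met → [a].
/k/ (between /a/ and /i/) is in the target of rule 1 but the environment (word-initially) is not met → [k].
Rule 2 applies to /i/ (between /k/ and /m/: before a nasal consonant) → [ĩ].
/m/ — not in any rule's target class → [m].
/n/ — between /m/ and /a/; rule 4 does not apply here → [n].
/a/ — between /n/ and /b/; rule 2 does not apply here → [a].
/b/ meets the environment for rule 3 (word-finally) → [p].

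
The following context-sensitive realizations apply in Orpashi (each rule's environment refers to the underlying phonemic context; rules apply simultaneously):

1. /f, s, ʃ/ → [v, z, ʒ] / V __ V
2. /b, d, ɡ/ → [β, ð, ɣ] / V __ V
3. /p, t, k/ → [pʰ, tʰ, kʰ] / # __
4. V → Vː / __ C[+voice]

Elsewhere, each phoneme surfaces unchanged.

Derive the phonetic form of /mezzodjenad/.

[meːzzoːdjeːnaːd]

/m/ — not in any rule's target class → [m].
/e/ (between /m/ and /z/) occurs before a voiced consonant → [eː] by rule 4.
/z/ (between /e/ and /z/): no rule targets it → [z].
/z/ (between /z/ and /o/) is unaffected → [z].
Rule 4 applies to /o/ (between /z/ and /d/: before a voiced consonant) → [oː].
/d/ (between /o/ and /j/) is in the target of rule 2 but the environment (between two vowels) is not met → [d].
/j/ (between /d/ and /e/): no rule targets it → [j].
/e/ (between /j/ and /n/) occurs before a voiced consonant → [eː] by rule 4.
/n/ stays [n].
/a/ — between /n/ and /d/, before a voiced consonant — surfaces as [aː] (rule 4).
/d/ (word-final) is in the target of rule 2 but the environment (between two vowels) is not met → [d].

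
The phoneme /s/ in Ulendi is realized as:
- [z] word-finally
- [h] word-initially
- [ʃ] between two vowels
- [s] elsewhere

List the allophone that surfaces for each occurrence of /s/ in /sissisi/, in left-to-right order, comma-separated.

[h], [s], [s], [ʃ]

Occurrence 1 (position 1): word-initially → [h].
Occurrence 2 (position 3): no conditioning environment matches → elsewhere allophone [s].
Occurrence 3 (position 4): no conditioning environment matches → elsewhere allophone [s].
Occurrence 4 (position 6): between two vowels → [ʃ].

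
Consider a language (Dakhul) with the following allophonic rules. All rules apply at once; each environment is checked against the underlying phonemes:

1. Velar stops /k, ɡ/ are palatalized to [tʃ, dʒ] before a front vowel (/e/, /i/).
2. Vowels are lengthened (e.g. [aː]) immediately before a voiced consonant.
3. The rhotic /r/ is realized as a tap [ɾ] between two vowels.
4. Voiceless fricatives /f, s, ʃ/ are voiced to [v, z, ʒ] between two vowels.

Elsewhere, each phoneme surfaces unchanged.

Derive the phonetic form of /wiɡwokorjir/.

/w/ stays [w].
Rule 2 applies to /i/ (between /w/ and /ɡ/: before a voiced consonant) → [iː].
/ɡ/ (between /i/ and /w/) fails the environment for rule 1, so it stays [ɡ].
/w/ (between /ɡ/ and /o/) is unaffected → [w].
/o/ (between /w/ and /k/) fails the environment for rule 2, so it stays [o].
/k/ — between /o/ and /o/; rule 1 does not apply here → [k].
/o/ (between /k/ and /r/) occurs before a voiced consonant → [oː] by rule 2.
/r/ (between /o/ and /j/): rule 3 targets it, but not between two vowels → unchanged [r].
/j/ (between /r/ and /i/): no rule targets it → [j].
/i/ meets the environment for rule 2 (before a voiced consonant) → [iː].
/r/ (word-final) is in the target of rule 3 but the environment (between two vowels) is not met → [r].

[wiːɡwokoːrjiːr]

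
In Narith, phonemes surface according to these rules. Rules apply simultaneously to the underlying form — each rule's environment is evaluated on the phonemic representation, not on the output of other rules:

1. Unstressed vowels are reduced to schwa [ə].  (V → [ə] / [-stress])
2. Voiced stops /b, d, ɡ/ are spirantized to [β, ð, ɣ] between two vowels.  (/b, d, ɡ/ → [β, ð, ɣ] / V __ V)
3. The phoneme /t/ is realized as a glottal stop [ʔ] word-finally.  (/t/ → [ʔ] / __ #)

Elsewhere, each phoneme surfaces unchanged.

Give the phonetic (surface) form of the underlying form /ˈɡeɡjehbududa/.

/ɡ/ (word-initial) is in the target of rule 2 but the environment (between two vowels) is not met → [ɡ].
/e/ (between /ɡ/ and /ɡ/) is in the target of rule 1 but the environment (in an unstressed syllable) is not met → [e].
/ɡ/ — between /e/ and /j/; rule 2 does not apply here → [ɡ].
/j/ stays [j].
/e/ — between /j/ and /h/, in an unstressed syllable — surfaces as [ə] (rule 1).
/h/ (between /e/ and /b/) is unaffected → [h].
/b/ — between /h/ and /u/; rule 2 does not apply here → [b].
/u/ (between /b/ and /d/) occurs in an unstressed syllable → [ə] by rule 1.
/d/ (between /u/ and /u/): between two vowels, so rule 2 applies → [ð].
/u/ — between /d/ and /d/, in an unstressed syllable — surfaces as [ə] (rule 1).
/d/ meets the environment for rule 2 (between two vowels) → [ð].
/a/ (word-final): in an unstressed syllable, so rule 1 applies → [ə].

[ˈɡeɡjəhbəðəðə]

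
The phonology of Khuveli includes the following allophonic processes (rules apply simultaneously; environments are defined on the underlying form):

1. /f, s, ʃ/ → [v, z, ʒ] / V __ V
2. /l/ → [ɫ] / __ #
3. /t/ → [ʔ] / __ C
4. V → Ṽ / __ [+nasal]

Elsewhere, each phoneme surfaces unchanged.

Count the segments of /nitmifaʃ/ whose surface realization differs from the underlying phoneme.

Segments that undergo a rule: /t/ → [ʔ] (rule 3); /f/ → [v] (rule 1).
All other segments surface unchanged.

2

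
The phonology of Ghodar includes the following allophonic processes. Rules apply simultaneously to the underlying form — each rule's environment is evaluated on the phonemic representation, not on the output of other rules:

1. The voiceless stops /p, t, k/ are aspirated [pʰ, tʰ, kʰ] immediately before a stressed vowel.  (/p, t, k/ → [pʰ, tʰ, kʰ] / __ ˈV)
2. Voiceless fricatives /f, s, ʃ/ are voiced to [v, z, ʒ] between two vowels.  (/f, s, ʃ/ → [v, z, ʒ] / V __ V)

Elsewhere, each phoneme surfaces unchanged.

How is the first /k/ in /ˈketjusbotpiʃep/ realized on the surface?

[kʰ]

/k/ meets the environment for rule 1 (immediately before a stressed vowel) → [kʰ].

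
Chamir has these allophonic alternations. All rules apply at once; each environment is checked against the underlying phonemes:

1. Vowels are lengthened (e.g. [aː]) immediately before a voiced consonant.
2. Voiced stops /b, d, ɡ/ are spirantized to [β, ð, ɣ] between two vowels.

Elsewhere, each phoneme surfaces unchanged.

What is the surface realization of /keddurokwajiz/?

[keːdduːrokwaːjiːz]

/k/ (word-initial) is unaffected → [k].
/e/ (between /k/ and /d/): before a voiced consonant, so rule 1 applies → [eː].
/d/ — between /e/ and /d/; rule 2 does not apply here → [d].
/d/ — between /d/ and /u/; rule 2 does not apply here → [d].
/u/ — between /d/ and /r/, before a voiced consonant — surfaces as [uː] (rule 1).
/r/ (between /u/ and /o/) is unaffected → [r].
/o/ (between /r/ and /k/) fails the environment for rule 1, so it stays [o].
/k/ — not in any rule's target class → [k].
/w/ (between /k/ and /a/): no rule targets it → [w].
/a/ meets the environment for rule 1 (before a voiced consonant) → [aː].
/j/ (between /a/ and /i/): no rule targets it → [j].
Rule 1 applies to /i/ (between /j/ and /z/: before a voiced consonant) → [iː].
/z/ (word-final): no rule targets it → [z].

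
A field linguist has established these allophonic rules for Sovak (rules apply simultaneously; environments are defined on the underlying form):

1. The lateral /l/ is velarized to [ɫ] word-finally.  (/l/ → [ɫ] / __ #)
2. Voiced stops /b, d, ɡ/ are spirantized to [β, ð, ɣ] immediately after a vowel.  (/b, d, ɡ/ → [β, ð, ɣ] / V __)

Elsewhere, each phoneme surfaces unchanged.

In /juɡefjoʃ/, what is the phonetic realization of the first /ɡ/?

[ɣ]

Rule 2 applies to /ɡ/ (between /u/ and /e/: immediately after a vowel) → [ɣ].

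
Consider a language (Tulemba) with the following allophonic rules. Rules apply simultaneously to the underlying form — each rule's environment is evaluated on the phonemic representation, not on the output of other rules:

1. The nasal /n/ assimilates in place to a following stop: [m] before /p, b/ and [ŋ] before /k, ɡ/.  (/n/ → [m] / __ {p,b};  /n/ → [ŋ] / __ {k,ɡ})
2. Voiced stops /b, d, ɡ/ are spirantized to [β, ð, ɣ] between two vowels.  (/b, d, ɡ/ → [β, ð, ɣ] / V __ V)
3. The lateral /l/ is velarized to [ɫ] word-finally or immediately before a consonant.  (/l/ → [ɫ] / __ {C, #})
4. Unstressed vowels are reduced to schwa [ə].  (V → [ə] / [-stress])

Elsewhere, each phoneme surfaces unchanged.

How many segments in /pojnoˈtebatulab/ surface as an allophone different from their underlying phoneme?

6

Segments that undergo a rule: /o/ → [ə] (rule 4); /o/ → [ə] (rule 4); /b/ → [β] (rule 2); /a/ → [ə] (rule 4); /u/ → [ə] (rule 4); /a/ → [ə] (rule 4).
All other segments surface unchanged.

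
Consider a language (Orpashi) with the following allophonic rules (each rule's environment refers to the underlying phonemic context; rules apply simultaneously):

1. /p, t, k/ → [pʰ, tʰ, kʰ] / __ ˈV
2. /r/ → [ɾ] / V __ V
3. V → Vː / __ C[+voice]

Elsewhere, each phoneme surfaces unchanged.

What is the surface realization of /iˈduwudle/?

/i/ meets the environment for rule 3 (before a voiced consonant) → [iː].
/d/ (between /i/ and /u/) is unaffected → [d].
Rule 3 applies to /u/ (between /d/ and /w/: before a voiced consonant) → [uː].
/w/ stays [w].
/u/ — between /w/ and /d/, before a voiced consonant — surfaces as [uː] (rule 3).
/d/ (between /u/ and /l/): no rule targets it → [d].
/l/ stays [l].
/e/ (word-final) fails the environment for rule 3, so it stays [e].

[iːˈduːwuːdle]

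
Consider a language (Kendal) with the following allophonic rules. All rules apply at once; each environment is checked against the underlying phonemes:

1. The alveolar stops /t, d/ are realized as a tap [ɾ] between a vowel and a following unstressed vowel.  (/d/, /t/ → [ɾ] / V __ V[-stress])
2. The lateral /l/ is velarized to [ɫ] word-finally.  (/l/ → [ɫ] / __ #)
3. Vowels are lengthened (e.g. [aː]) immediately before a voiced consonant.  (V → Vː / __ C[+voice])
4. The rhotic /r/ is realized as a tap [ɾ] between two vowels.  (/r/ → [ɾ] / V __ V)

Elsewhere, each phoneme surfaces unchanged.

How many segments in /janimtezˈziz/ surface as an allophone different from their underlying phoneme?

4

Segments that undergo a rule: /a/ → [aː] (rule 3); /i/ → [iː] (rule 3); /e/ → [eː] (rule 3); /i/ → [iː] (rule 3).
All other segments surface unchanged.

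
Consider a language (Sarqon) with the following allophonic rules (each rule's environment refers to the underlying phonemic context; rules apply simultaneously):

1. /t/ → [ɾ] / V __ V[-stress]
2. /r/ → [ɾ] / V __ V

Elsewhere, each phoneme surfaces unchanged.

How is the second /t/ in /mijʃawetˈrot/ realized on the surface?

[t]

/t/ (word-final) is in the target of rule 1 but the environment (between a vowel and a following unstressed vowel) is not met → [t].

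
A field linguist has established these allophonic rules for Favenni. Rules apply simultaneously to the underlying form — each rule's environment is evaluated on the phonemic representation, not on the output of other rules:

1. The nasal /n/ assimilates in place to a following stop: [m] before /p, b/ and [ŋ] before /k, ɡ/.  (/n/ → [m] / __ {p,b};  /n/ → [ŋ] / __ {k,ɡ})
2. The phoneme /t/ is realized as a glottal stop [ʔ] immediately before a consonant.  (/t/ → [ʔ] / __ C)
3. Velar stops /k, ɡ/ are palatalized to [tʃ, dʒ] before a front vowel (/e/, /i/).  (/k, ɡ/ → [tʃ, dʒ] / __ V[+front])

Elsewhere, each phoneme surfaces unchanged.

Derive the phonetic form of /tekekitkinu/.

[tetʃetʃiʔtʃinu]

/t/ (word-initial) is in the target of rule 2 but the environment (immediately before a consonant) is not met → [t].
/e/ stays [e].
/k/ meets the environment for rule 3 (before a front vowel) → [tʃ].
/e/ — not in any rule's target class → [e].
/k/ (between /e/ and /i/) occurs before a front vowel → [tʃ] by rule 3.
/i/ (between /k/ and /t/): no rule targets it → [i].
/t/ meets the environment for rule 2 (immediately before a consonant) → [ʔ].
/k/ meets the environment for rule 3 (before a front vowel) → [tʃ].
/i/ (between /k/ and /n/): no rule targets it → [i].
/n/ — between /i/ and /u/; rule 1 does not apply here → [n].
/u/ — not in any rule's target class → [u].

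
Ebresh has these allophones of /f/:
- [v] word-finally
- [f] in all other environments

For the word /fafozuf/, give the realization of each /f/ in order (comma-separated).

Occurrence 1 (position 1): no conditioning environment matches → elsewhere allophone [f].
Occurrence 2 (position 3): no conditioning environment matches → elsewhere allophone [f].
Occurrence 3 (position 7): word-finally → [v].

[f], [f], [v]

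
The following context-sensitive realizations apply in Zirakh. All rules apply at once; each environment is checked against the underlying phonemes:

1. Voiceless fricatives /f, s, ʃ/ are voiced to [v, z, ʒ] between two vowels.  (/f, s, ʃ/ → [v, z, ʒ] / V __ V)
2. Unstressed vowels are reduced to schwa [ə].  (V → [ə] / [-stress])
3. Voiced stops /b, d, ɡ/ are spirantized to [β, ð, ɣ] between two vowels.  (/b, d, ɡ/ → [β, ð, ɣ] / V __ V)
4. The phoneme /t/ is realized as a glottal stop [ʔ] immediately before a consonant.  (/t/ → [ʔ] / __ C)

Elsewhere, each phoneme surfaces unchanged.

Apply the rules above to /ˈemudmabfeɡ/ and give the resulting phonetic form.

[ˈemədməbfəɡ]

/e/ — word-initial; rule 2 does not apply here → [e].
/m/ (between /e/ and /u/): no rule targets it → [m].
/u/ (between /m/ and /d/) occurs in an unstressed syllable → [ə] by rule 2.
/d/ — between /u/ and /m/; rule 3 does not apply here → [d].
/m/ stays [m].
/a/ (between /m/ and /b/): in an unstressed syllable, so rule 2 applies → [ə].
/b/ (between /a/ and /f/) fails the environment for rule 3, so it stays [b].
/f/ (between /b/ and /e/) is in the target of rule 1 but the environment (between two vowels) is not met → [f].
/e/ (between /f/ and /ɡ/): in an unstressed syllable, so rule 2 applies → [ə].
/ɡ/ (word-final) is in the target of rule 3 but the environment (between two vowels) is not met → [ɡ].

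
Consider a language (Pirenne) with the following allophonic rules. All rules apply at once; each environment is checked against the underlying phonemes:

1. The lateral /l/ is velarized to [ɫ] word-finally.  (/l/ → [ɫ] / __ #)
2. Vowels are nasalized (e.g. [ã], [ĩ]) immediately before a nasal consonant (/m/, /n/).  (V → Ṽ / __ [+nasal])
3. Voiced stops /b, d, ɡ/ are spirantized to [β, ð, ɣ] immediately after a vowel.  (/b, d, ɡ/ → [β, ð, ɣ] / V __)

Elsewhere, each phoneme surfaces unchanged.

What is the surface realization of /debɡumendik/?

[deβɡũmẽndik]

/d/ (word-initial) fails the environment for rule 3, so it stays [d].
/e/ (between /d/ and /b/) fails the environment for rule 2, so it stays [e].
/b/ meets the environment for rule 3 (immediately after a vowel) → [β].
/ɡ/ (between /b/ and /u/): rule 3 targets it, but not immediately after a vowel → unchanged [ɡ].
/u/ (between /ɡ/ and /m/): before a nasal consonant, so rule 2 applies → [ũ].
/m/ — not in any rule's target class → [m].
/e/ — between /m/ and /n/, before a nasal consonant — surfaces as [ẽ] (rule 2).
/n/ (between /e/ and /d/) is unaffected → [n].
/d/ (between /n/ and /i/) fails the environment for rule 3, so it stays [d].
/i/ (between /d/ and /k/) fails the environment for rule 2, so it stays [i].
/k/ — not in any rule's target class → [k].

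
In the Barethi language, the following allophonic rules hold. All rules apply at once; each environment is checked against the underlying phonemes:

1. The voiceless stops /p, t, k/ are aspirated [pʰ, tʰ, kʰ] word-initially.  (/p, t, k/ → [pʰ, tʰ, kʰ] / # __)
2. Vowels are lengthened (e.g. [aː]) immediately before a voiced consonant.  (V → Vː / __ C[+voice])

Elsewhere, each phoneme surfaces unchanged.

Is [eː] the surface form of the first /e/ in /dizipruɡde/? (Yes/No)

/e/ (word-final): rule 2 targets it, but not before a voiced consonant → unchanged [e].
The actual realization is [e], not [eː].

No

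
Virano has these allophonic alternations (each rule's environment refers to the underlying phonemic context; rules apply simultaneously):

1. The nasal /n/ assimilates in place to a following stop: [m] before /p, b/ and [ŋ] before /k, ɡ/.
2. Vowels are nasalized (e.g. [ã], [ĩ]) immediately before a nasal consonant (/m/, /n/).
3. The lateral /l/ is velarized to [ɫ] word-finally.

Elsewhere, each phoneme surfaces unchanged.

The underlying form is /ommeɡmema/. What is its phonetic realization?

/o/ (word-initial): before a nasal consonant, so rule 2 applies → [õ].
/e/ (between /m/ and /ɡ/) is in the target of rule 2 but the environment (before a nasal consonant) is not met → [e].
/e/ (between /m/ and /m/): before a nasal consonant, so rule 2 applies → [ẽ].
/a/ (word-final) is in the target of rule 2 but the environment (before a nasal consonant) is not met → [a].

[õmmeɡmẽma]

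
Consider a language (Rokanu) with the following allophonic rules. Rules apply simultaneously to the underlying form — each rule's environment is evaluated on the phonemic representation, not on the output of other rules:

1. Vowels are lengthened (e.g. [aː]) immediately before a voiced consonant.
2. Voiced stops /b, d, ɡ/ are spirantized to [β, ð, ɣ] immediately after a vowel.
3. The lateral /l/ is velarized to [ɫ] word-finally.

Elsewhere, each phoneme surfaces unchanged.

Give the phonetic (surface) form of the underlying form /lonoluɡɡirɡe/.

[loːnoːluːɣɡiːrɡe]

/l/ (word-initial) is in the target of rule 3 but the environment (word-finally) is not met → [l].
/o/ (between /l/ and /n/): before a voiced consonant, so rule 1 applies → [oː].
/n/ stays [n].
Rule 1 applies to /o/ (between /n/ and /l/: before a voiced consonant) → [oː].
/l/ — between /o/ and /u/; rule 3 does not apply here → [l].
Rule 1 applies to /u/ (between /l/ and /ɡ/: before a voiced consonant) → [uː].
/ɡ/ (between /u/ and /ɡ/): immediately after a vowel, so rule 2 applies → [ɣ].
/ɡ/ (between /ɡ/ and /i/) fails the environment for rule 2, so it stays [ɡ].
/i/ — between /ɡ/ and /r/, before a voiced consonant — surfaces as [iː] (rule 1).
/r/ (between /i/ and /ɡ/) is unaffected → [r].
/ɡ/ (between /r/ and /e/) is in the target of rule 2 but the environment (immediately after a vowel) is not met → [ɡ].
/e/ (word-final) is in the target of rule 1 but the environment (before a voiced consonant) is not met → [e].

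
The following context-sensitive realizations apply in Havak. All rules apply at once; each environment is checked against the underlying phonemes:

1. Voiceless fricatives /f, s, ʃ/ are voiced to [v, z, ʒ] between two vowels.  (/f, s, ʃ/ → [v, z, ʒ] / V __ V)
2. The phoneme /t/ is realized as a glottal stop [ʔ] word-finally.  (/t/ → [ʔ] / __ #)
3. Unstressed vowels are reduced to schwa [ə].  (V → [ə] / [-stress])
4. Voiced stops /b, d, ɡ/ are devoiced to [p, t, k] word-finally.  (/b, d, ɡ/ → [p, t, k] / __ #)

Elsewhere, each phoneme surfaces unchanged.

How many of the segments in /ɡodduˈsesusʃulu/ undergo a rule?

7

Segments that undergo a rule: /o/ → [ə] (rule 3); /u/ → [ə] (rule 3); /s/ → [z] (rule 1); /s/ → [z] (rule 1); /u/ → [ə] (rule 3); /u/ → [ə] (rule 3); /u/ → [ə] (rule 3).
All other segments surface unchanged.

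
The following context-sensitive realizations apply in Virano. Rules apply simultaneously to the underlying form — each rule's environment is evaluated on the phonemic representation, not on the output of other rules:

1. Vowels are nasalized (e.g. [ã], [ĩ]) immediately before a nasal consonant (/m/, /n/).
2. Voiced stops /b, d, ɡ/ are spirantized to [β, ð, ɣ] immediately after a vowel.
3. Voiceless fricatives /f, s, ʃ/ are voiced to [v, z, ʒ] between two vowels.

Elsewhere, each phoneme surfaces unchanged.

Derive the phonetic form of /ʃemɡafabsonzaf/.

[ʃẽmɡavaβsõnzaf]

/ʃ/ (word-initial): rule 3 targets it, but not between two vowels → unchanged [ʃ].
/e/ (between /ʃ/ and /m/) occurs before a nasal consonant → [ẽ] by rule 1.
/m/ (between /e/ and /ɡ/) is unaffected → [m].
/ɡ/ (between /m/ and /a/): rule 2 targets it, but not immediately after a vowel → unchanged [ɡ].
/a/ (between /ɡ/ and /f/) fails the environment for rule 1, so it stays [a].
/f/ — between /a/ and /a/, between two vowels — surfaces as [v] (rule 3).
/a/ (between /f/ and /b/) fails the environment for rule 1, so it stays [a].
/b/ meets the environment for rule 2 (immediately after a vowel) → [β].
/s/ — between /b/ and /o/; rule 3 does not apply here → [s].
/o/ — between /s/ and /n/, before a nasal consonant — surfaces as [õ] (rule 1).
/n/ (between /o/ and /z/) is unaffected → [n].
/z/ (between /n/ and /a/) is unaffected → [z].
/a/ — between /z/ and /f/; rule 1 does not apply here → [a].
/f/ (word-final) fails the environment for rule 3, so it stays [f].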